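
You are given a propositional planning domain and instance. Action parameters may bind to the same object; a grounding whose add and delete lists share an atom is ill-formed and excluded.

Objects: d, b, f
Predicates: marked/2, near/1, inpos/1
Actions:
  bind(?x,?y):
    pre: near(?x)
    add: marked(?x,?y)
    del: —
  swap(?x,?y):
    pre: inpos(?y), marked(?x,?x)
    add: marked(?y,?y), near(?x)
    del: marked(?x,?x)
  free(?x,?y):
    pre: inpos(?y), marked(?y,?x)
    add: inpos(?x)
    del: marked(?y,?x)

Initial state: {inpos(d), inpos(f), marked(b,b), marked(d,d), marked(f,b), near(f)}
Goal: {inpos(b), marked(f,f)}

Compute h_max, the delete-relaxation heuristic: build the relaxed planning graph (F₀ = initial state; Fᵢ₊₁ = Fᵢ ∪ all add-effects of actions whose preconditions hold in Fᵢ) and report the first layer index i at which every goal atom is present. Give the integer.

F0 = init (6 atoms)
F1 = F0 ∪ {inpos(b), marked(f,d), marked(f,f), near(b), near(d)}  (11 atoms)
goal ⊆ F1  ⇒  h_max = 1

1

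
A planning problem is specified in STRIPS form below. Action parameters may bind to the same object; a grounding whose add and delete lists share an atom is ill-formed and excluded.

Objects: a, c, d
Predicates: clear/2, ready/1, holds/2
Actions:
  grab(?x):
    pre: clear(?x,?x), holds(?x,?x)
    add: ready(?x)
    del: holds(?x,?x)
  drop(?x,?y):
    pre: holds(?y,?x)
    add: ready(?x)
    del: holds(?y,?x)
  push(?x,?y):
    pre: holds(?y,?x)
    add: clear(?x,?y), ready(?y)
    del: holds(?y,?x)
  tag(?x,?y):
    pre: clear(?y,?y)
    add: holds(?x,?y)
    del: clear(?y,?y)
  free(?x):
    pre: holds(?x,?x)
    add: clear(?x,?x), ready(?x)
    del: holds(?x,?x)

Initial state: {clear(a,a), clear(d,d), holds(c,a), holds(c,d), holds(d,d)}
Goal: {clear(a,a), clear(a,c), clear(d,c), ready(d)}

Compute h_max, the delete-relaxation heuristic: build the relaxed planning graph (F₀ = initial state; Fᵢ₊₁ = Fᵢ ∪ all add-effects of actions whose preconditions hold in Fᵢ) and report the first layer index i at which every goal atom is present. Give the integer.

F0 = init (5 atoms)
F1 = F0 ∪ {clear(a,c), clear(d,c), holds(a,a), holds(a,d), holds(d,a), ready(a), ready(c), ready(d)}  (13 atoms)
goal ⊆ F1  ⇒  h_max = 1

1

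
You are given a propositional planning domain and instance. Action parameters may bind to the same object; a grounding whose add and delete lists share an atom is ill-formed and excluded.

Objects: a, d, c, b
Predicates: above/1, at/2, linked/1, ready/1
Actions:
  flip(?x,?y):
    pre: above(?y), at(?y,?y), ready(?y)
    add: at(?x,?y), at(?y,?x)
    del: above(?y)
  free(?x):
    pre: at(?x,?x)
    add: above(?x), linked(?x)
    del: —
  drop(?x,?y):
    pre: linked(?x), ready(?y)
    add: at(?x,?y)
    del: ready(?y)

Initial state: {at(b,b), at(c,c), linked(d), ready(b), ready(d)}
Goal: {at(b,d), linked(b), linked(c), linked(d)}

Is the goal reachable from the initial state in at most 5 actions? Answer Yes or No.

1. free(c)  →  {above(c), at(b,b), at(c,c), linked(c), linked(d), ready(b), ready(d)}
2. free(b)  →  {above(b), above(c), at(b,b), at(c,c), linked(b), linked(c), linked(d), ready(b), ready(d)}
3. flip(d,b)  →  {above(c), at(b,b), at(b,d), at(c,c), at(d,b), linked(b), linked(c), linked(d), ready(b), ready(d)}
optimal plan length = 3; 3 ≤ 5

Yes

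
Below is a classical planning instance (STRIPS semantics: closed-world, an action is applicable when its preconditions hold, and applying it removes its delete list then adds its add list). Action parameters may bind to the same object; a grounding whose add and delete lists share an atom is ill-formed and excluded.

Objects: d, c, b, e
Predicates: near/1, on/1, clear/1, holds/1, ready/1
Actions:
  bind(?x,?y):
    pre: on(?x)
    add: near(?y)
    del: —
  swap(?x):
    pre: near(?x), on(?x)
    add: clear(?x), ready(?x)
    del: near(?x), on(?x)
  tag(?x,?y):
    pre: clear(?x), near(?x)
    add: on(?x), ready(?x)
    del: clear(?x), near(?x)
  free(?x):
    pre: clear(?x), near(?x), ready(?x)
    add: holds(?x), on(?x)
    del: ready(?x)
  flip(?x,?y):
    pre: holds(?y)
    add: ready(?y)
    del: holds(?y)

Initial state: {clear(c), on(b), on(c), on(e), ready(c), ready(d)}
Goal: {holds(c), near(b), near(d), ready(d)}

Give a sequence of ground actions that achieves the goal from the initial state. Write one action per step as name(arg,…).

1. bind(c,d)  →  {clear(c), near(d), on(b), on(c), on(e), ready(c), ready(d)}
2. bind(c,c)  →  {clear(c), near(c), near(d), on(b), on(c), on(e), ready(c), ready(d)}
3. bind(c,b)  →  {clear(c), near(b), near(c), near(d), on(b), on(c), on(e), ready(c), ready(d)}
4. free(c)  →  {clear(c), holds(c), near(b), near(c), near(d), on(b), on(c), on(e), ready(d)}

bind(c,d); bind(c,c); bind(c,b); free(c)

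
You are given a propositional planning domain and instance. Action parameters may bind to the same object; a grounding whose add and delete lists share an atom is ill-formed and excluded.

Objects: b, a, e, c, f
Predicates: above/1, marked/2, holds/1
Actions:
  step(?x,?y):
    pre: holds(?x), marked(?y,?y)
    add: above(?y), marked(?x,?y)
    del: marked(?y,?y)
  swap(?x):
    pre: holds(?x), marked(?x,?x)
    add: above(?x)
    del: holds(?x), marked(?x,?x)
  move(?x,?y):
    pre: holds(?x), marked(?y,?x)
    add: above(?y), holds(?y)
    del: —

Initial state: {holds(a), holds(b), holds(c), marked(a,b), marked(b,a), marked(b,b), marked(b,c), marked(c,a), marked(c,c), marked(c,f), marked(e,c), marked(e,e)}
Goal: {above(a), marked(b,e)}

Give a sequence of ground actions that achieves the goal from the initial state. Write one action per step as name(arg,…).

step(b,e); move(b,a)

1. step(b,e)  →  {above(e), holds(a), holds(b), holds(c), marked(a,b), marked(b,a), marked(b,b), marked(b,c), marked(b,e), marked(c,a), marked(c,c), marked(c,f), marked(e,c)}
2. move(b,a)  →  {above(a), above(e), holds(a), holds(b), holds(c), marked(a,b), marked(b,a), marked(b,b), marked(b,c), marked(b,e), marked(c,a), marked(c,c), marked(c,f), marked(e,c)}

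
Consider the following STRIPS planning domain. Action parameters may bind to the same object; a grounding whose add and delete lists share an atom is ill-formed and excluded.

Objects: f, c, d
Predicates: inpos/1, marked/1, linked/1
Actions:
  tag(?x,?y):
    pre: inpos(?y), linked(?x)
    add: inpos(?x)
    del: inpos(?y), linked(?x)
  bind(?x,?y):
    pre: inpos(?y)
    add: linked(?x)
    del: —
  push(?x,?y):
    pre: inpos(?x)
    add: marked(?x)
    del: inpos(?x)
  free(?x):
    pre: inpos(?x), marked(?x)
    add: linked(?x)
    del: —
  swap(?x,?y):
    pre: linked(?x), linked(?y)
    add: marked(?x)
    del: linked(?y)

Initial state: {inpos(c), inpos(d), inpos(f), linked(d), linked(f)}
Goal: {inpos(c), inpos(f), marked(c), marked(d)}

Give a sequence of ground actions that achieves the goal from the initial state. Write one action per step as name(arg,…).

1. bind(c,f)  →  {inpos(c), inpos(d), inpos(f), linked(c), linked(d), linked(f)}
2. push(d,f)  →  {inpos(c), inpos(f), linked(c), linked(d), linked(f), marked(d)}
3. swap(c,f)  →  {inpos(c), inpos(f), linked(c), linked(d), marked(c), marked(d)}

bind(c,f); push(d,f); swap(c,f)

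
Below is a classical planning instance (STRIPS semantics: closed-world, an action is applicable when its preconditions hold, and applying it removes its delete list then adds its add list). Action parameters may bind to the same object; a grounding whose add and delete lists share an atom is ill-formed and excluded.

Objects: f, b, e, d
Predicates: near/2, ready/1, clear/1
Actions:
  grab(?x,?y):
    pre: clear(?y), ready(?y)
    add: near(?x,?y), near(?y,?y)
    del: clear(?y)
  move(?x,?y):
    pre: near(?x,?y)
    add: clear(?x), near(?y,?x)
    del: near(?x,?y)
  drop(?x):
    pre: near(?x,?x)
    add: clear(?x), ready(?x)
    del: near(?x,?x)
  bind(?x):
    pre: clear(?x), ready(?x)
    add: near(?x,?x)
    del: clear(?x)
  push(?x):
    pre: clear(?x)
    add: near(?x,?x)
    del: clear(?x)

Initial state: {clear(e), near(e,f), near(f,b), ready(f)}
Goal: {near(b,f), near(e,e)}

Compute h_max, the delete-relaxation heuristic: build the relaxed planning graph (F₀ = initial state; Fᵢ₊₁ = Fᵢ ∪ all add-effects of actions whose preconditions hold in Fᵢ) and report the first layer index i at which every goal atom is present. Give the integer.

F0 = init (4 atoms)
F1 = F0 ∪ {clear(f), near(b,f), near(e,e), near(f,e)}  (8 atoms)
goal ⊆ F1  ⇒  h_max = 1

1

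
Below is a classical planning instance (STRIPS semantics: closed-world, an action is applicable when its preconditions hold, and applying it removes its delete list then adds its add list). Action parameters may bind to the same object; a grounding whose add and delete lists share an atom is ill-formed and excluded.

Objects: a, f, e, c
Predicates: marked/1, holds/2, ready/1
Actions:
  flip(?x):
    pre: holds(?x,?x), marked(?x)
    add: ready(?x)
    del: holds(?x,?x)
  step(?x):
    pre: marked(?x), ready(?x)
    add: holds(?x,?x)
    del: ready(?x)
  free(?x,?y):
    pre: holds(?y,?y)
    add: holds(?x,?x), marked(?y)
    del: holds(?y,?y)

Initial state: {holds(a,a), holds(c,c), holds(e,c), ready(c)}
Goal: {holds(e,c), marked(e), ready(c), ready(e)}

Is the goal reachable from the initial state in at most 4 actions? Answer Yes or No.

Yes

1. free(e,a)  →  {holds(c,c), holds(e,c), holds(e,e), marked(a), ready(c)}
2. free(a,e)  →  {holds(a,a), holds(c,c), holds(e,c), marked(a), marked(e), ready(c)}
3. free(e,a)  →  {holds(c,c), holds(e,c), holds(e,e), marked(a), marked(e), ready(c)}
4. flip(e)  →  {holds(c,c), holds(e,c), marked(a), marked(e), ready(c), ready(e)}
optimal plan length = 4; 4 ≤ 4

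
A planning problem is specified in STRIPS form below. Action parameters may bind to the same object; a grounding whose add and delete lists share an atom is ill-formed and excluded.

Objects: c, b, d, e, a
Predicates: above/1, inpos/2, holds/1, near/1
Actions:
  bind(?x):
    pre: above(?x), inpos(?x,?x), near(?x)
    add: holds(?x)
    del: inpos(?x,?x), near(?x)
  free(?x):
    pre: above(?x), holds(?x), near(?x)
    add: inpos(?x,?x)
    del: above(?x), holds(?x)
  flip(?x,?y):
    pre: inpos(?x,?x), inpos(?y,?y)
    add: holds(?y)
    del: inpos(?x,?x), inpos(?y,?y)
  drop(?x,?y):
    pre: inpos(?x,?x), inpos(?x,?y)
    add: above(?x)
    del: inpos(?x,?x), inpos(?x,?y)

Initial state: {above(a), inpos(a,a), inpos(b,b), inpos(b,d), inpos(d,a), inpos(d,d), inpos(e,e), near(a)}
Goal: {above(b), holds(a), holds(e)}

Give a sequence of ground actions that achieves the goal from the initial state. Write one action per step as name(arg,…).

1. bind(a)  →  {above(a), holds(a), inpos(b,b), inpos(b,d), inpos(d,a), inpos(d,d), inpos(e,e)}
2. flip(d,e)  →  {above(a), holds(a), holds(e), inpos(b,b), inpos(b,d), inpos(d,a)}
3. drop(b,b)  →  {above(a), above(b), holds(a), holds(e), inpos(b,d), inpos(d,a)}

bind(a); flip(d,e); drop(b,b)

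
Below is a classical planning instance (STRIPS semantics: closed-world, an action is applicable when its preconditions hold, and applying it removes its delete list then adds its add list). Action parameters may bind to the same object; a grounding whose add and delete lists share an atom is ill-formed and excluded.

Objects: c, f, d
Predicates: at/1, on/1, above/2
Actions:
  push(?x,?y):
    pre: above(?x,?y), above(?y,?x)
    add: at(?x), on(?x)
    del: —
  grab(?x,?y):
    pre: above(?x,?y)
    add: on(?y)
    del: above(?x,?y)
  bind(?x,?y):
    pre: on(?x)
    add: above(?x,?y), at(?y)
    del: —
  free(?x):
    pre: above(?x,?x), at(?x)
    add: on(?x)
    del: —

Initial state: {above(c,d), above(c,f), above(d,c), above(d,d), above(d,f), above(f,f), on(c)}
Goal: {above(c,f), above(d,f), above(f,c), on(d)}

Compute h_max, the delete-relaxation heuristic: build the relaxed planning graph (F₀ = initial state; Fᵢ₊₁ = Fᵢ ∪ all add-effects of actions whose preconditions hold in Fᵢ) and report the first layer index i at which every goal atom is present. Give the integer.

F0 = init (7 atoms)
F1 = F0 ∪ {above(c,c), at(c), at(d), at(f), on(d), on(f)}  (13 atoms)
F2 = F1 ∪ {above(f,c), above(f,d)}  (15 atoms)
goal ⊆ F2  ⇒  h_max = 2

2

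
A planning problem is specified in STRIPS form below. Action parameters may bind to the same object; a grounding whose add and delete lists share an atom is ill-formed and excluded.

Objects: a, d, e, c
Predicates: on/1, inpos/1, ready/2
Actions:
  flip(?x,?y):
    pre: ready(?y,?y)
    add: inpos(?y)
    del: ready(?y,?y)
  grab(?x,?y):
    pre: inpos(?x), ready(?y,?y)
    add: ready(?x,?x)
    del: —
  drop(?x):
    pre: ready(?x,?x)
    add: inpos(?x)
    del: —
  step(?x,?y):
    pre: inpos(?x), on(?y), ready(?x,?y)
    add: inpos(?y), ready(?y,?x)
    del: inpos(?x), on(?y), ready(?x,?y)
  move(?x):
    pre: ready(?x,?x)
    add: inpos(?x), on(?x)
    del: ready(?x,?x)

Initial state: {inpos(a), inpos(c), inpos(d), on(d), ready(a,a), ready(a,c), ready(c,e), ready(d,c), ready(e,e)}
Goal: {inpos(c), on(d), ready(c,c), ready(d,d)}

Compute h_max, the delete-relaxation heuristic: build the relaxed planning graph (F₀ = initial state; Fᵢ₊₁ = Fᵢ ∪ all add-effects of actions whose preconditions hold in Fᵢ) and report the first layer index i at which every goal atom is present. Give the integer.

F0 = init (9 atoms)
F1 = F0 ∪ {inpos(e), on(a), on(e), ready(c,c), ready(d,d)}  (14 atoms)
goal ⊆ F1  ⇒  h_max = 1

1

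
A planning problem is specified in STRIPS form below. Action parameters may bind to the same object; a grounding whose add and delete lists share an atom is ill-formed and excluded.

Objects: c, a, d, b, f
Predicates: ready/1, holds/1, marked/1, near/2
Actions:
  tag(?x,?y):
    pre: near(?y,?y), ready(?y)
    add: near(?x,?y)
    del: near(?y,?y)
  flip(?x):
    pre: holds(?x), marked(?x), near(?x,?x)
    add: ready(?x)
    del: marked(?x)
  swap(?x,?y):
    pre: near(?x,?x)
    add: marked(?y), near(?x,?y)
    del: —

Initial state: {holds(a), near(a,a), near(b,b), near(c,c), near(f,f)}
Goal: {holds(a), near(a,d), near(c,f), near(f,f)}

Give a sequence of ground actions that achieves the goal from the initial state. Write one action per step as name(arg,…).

swap(c,f); swap(a,d)

1. swap(c,f)  →  {holds(a), marked(f), near(a,a), near(b,b), near(c,c), near(c,f), near(f,f)}
2. swap(a,d)  →  {holds(a), marked(d), marked(f), near(a,a), near(a,d), near(b,b), near(c,c), near(c,f), near(f,f)}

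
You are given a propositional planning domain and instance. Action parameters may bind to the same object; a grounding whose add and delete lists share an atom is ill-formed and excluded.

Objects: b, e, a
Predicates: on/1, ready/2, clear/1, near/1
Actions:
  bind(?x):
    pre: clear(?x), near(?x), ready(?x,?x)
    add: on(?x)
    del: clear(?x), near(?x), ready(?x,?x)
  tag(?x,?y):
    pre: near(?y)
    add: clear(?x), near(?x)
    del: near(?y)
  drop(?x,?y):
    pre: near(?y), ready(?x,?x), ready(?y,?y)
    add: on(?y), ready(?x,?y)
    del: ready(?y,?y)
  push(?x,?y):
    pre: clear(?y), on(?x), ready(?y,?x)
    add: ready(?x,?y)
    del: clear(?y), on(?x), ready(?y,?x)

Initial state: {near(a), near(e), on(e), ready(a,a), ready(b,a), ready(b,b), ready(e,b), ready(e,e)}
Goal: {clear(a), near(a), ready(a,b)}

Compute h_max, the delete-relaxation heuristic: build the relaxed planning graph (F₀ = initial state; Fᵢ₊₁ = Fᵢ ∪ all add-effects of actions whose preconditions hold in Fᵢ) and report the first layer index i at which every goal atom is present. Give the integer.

F0 = init (8 atoms)
F1 = F0 ∪ {clear(a), clear(b), clear(e), near(b), on(a), ready(a,e), ready(b,e), ready(e,a)}  (16 atoms)
F2 = F1 ∪ {on(b), ready(a,b)}  (18 atoms)
goal ⊆ F2  ⇒  h_max = 2

2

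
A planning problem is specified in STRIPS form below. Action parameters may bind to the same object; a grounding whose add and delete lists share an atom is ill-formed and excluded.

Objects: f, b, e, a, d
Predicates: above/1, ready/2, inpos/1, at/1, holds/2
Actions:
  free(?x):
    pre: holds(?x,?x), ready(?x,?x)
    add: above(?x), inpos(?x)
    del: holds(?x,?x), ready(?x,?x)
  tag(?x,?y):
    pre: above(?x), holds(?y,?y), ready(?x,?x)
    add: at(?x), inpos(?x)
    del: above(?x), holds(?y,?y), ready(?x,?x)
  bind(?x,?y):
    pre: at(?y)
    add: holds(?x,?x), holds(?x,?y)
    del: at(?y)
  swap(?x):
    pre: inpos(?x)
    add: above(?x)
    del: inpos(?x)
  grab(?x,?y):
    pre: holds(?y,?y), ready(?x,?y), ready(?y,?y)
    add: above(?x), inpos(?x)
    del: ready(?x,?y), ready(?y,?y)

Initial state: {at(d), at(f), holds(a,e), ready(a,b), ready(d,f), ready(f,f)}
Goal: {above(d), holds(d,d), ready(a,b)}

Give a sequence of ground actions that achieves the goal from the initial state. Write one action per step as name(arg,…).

1. bind(f,f)  →  {at(d), holds(a,e), holds(f,f), ready(a,b), ready(d,f), ready(f,f)}
2. bind(d,d)  →  {holds(a,e), holds(d,d), holds(f,f), ready(a,b), ready(d,f), ready(f,f)}
3. grab(d,f)  →  {above(d), holds(a,e), holds(d,d), holds(f,f), inpos(d), ready(a,b)}

bind(f,f); bind(d,d); grab(d,f)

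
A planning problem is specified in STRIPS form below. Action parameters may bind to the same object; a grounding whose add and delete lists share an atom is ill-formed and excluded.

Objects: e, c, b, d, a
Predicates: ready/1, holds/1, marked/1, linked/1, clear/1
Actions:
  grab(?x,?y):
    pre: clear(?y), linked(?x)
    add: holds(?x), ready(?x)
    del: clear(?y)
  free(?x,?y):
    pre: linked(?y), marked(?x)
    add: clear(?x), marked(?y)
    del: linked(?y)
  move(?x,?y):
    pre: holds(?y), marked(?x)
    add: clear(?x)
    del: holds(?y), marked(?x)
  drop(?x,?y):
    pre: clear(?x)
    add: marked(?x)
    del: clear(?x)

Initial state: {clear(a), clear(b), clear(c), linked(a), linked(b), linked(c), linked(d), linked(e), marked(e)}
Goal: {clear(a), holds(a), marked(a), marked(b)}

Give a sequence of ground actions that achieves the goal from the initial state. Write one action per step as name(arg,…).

grab(a,c); free(e,b); free(e,a)

1. grab(a,c)  →  {clear(a), clear(b), holds(a), linked(a), linked(b), linked(c), linked(d), linked(e), marked(e), ready(a)}
2. free(e,b)  →  {clear(a), clear(b), clear(e), holds(a), linked(a), linked(c), linked(d), linked(e), marked(b), marked(e), ready(a)}
3. free(e,a)  →  {clear(a), clear(b), clear(e), holds(a), linked(c), linked(d), linked(e), marked(a), marked(b), marked(e), ready(a)}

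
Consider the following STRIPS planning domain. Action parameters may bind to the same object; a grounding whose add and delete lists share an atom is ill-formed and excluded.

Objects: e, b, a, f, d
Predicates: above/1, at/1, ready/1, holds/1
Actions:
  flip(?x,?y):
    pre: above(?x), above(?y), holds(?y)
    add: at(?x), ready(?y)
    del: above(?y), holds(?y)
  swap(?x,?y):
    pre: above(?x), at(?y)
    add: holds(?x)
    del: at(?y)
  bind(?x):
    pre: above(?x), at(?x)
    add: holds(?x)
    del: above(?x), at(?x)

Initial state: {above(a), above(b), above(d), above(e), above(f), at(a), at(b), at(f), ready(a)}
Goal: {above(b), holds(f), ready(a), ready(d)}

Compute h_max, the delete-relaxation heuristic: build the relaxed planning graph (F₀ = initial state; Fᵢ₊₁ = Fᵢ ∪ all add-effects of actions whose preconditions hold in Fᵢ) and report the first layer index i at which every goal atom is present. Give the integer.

F0 = init (9 atoms)
F1 = F0 ∪ {holds(a), holds(b), holds(d), holds(e), holds(f)}  (14 atoms)
F2 = F1 ∪ {at(d), at(e), ready(b), ready(d), ready(e), ready(f)}  (20 atoms)
goal ⊆ F2  ⇒  h_max = 2

2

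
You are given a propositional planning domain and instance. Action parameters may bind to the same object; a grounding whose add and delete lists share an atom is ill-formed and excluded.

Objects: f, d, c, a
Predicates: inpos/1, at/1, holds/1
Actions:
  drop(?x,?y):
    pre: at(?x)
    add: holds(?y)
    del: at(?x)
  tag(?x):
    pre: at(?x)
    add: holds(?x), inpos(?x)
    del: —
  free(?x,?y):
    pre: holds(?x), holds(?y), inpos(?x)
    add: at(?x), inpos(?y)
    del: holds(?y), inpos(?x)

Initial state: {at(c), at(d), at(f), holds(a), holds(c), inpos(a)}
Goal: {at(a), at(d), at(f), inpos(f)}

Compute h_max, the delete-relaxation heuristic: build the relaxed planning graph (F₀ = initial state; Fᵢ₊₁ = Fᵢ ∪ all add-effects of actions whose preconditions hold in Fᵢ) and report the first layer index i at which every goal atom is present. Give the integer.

F0 = init (6 atoms)
F1 = F0 ∪ {at(a), holds(d), holds(f), inpos(c), inpos(d), inpos(f)}  (12 atoms)
goal ⊆ F1  ⇒  h_max = 1

1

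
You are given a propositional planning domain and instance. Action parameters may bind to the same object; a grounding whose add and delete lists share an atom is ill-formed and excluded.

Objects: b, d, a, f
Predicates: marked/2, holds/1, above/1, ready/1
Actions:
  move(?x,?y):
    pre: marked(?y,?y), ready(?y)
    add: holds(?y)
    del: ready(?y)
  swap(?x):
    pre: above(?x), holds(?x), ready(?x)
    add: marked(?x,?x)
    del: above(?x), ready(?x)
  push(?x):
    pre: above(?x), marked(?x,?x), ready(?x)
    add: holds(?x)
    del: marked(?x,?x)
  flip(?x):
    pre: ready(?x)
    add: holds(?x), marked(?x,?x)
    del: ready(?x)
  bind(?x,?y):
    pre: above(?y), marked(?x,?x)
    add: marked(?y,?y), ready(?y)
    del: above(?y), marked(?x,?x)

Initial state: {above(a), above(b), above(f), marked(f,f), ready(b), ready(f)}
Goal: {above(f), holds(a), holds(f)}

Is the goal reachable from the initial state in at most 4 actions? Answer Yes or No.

1. move(b,f)  →  {above(a), above(b), above(f), holds(f), marked(f,f), ready(b)}
2. bind(f,a)  →  {above(b), above(f), holds(f), marked(a,a), ready(a), ready(b)}
3. move(b,a)  →  {above(b), above(f), holds(a), holds(f), marked(a,a), ready(b)}
optimal plan length = 3; 3 ≤ 4

Yes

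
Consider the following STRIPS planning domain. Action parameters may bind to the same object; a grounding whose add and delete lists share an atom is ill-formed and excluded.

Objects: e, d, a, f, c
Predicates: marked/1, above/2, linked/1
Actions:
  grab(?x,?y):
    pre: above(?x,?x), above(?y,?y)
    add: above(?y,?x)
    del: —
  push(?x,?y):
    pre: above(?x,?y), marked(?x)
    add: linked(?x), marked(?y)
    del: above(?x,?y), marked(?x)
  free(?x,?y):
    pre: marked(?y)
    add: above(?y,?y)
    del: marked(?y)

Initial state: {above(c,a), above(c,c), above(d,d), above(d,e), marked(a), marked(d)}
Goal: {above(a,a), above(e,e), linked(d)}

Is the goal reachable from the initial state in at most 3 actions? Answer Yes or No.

1. push(d,e)  →  {above(c,a), above(c,c), above(d,d), linked(d), marked(a), marked(e)}
2. free(e,e)  →  {above(c,a), above(c,c), above(d,d), above(e,e), linked(d), marked(a)}
3. free(e,a)  →  {above(a,a), above(c,a), above(c,c), above(d,d), above(e,e), linked(d)}
optimal plan length = 3; 3 ≤ 3

Yes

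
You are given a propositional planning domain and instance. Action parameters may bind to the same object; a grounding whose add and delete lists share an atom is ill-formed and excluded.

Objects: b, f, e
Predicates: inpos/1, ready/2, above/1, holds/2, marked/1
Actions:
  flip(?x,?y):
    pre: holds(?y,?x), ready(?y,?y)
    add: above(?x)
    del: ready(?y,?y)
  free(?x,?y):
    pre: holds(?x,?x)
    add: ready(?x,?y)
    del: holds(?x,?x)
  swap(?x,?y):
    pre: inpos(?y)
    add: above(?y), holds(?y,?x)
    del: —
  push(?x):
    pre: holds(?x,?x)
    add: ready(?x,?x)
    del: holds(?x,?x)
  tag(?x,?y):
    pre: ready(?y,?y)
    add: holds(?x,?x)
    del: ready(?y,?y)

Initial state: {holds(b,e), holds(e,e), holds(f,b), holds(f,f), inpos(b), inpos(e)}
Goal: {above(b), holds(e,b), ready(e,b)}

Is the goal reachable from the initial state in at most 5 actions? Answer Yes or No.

Yes

1. free(e,b)  →  {holds(b,e), holds(f,b), holds(f,f), inpos(b), inpos(e), ready(e,b)}
2. swap(b,b)  →  {above(b), holds(b,b), holds(b,e), holds(f,b), holds(f,f), inpos(b), inpos(e), ready(e,b)}
3. swap(b,e)  →  {above(b), above(e), holds(b,b), holds(b,e), holds(e,b), holds(f,b), holds(f,f), inpos(b), inpos(e), ready(e,b)}
optimal plan length = 3; 3 ≤ 5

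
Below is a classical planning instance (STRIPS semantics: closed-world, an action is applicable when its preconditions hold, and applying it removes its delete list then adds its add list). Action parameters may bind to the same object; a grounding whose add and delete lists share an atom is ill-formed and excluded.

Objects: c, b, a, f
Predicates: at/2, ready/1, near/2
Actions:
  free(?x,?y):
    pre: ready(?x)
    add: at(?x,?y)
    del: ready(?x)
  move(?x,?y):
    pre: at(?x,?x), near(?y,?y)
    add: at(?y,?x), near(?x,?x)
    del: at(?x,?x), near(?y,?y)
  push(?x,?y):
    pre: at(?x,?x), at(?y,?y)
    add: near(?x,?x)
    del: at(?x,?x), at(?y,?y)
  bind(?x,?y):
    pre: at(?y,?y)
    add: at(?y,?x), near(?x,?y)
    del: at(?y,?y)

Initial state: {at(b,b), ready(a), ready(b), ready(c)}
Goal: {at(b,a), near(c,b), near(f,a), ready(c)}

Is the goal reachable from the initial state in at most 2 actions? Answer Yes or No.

1. free(b,a)  →  {at(b,a), at(b,b), ready(a), ready(c)}
2. free(a,a)  →  {at(a,a), at(b,a), at(b,b), ready(c)}
3. bind(c,b)  →  {at(a,a), at(b,a), at(b,c), near(c,b), ready(c)}
4. bind(f,a)  →  {at(a,f), at(b,a), at(b,c), near(c,b), near(f,a), ready(c)}
optimal plan length = 4; 4 > 2

No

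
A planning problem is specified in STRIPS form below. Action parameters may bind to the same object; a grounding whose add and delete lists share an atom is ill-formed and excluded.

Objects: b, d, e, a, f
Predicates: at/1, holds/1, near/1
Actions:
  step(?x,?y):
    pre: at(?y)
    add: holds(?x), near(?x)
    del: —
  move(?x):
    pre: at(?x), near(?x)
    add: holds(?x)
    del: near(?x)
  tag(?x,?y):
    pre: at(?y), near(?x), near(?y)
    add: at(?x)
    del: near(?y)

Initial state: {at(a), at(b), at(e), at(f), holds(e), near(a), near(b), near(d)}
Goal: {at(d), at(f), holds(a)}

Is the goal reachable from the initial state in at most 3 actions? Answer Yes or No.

1. step(a,b)  →  {at(a), at(b), at(e), at(f), holds(a), holds(e), near(a), near(b), near(d)}
2. tag(d,b)  →  {at(a), at(b), at(d), at(e), at(f), holds(a), holds(e), near(a), near(d)}
optimal plan length = 2; 2 ≤ 3

Yes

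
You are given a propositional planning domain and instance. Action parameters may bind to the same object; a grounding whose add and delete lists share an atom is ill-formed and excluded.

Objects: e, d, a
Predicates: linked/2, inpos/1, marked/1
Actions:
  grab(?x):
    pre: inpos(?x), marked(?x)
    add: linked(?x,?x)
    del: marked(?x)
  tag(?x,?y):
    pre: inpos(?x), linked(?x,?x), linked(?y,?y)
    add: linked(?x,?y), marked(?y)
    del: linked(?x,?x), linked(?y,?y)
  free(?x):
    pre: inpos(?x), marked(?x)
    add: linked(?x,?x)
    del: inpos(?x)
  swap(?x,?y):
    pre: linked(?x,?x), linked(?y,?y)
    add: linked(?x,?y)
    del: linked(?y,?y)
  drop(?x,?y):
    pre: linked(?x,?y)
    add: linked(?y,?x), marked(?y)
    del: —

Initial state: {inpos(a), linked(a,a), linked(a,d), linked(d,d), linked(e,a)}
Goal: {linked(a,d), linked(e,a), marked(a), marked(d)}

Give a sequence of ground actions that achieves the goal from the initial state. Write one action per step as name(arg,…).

1. tag(a,d)  →  {inpos(a), linked(a,d), linked(e,a), marked(d)}
2. drop(e,a)  →  {inpos(a), linked(a,d), linked(a,e), linked(e,a), marked(a), marked(d)}

tag(a,d); drop(e,a)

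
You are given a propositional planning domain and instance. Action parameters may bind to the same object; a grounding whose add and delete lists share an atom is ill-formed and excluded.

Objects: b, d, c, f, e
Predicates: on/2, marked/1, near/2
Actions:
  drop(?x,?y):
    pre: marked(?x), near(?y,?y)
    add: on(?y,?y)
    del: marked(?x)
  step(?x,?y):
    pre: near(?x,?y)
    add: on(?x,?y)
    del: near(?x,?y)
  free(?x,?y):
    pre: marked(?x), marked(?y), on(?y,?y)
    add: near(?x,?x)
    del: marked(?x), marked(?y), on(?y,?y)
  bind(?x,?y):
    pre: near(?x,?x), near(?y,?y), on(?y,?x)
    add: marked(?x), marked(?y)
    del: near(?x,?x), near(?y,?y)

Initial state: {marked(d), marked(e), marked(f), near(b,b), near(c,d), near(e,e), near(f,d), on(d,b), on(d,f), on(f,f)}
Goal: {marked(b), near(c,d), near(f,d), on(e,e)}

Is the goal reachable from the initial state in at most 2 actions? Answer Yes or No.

1. drop(d,b)  →  {marked(e), marked(f), near(b,b), near(c,d), near(e,e), near(f,d), on(b,b), on(d,b), on(d,f), on(f,f)}
2. drop(f,e)  →  {marked(e), near(b,b), near(c,d), near(e,e), near(f,d), on(b,b), on(d,b), on(d,f), on(e,e), on(f,f)}
3. bind(b,b)  →  {marked(b), marked(e), near(c,d), near(e,e), near(f,d), on(b,b), on(d,b), on(d,f), on(e,e), on(f,f)}
optimal plan length = 3; 3 > 2

No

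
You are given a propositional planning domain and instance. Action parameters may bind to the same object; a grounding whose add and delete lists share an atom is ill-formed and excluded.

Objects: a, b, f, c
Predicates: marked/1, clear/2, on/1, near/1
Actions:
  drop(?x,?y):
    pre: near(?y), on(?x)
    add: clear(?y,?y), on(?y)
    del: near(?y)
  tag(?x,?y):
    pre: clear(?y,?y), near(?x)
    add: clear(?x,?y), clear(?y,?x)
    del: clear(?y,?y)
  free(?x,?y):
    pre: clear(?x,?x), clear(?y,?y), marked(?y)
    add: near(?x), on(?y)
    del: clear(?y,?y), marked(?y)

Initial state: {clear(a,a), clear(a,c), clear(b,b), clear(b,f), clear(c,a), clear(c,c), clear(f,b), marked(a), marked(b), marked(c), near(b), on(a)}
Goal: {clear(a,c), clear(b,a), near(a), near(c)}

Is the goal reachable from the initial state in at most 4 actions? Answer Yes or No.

Yes

1. free(a,a)  →  {clear(a,c), clear(b,b), clear(b,f), clear(c,a), clear(c,c), clear(f,b), marked(b), marked(c), near(a), near(b), on(a)}
2. tag(a,b)  →  {clear(a,b), clear(a,c), clear(b,a), clear(b,f), clear(c,a), clear(c,c), clear(f,b), marked(b), marked(c), near(a), near(b), on(a)}
3. free(c,c)  →  {clear(a,b), clear(a,c), clear(b,a), clear(b,f), clear(c,a), clear(f,b), marked(b), near(a), near(b), near(c), on(a), on(c)}
optimal plan length = 3; 3 ≤ 4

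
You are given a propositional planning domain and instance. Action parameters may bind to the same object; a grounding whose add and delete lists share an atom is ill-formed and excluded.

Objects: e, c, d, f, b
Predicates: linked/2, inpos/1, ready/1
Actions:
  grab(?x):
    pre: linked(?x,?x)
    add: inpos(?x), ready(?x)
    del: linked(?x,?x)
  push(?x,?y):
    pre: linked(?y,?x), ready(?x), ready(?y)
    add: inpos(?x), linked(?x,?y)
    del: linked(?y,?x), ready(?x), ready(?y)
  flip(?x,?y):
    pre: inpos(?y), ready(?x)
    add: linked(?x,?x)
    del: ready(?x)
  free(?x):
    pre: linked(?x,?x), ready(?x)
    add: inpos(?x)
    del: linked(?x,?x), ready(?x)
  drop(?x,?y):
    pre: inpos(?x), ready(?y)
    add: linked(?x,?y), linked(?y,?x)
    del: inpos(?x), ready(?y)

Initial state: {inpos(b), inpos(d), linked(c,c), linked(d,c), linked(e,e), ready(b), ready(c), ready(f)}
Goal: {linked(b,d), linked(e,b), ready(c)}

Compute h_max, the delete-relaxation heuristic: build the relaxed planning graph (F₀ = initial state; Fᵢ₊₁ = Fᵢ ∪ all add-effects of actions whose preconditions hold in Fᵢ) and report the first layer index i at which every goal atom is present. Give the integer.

F0 = init (8 atoms)
F1 = F0 ∪ {inpos(c), inpos(e), linked(b,b), linked(b,c), linked(b,d), linked(b,f), linked(c,b), linked(c,d), linked(d,b), linked(d,f), linked(f,b), linked(f,d), linked(f,f), ready(e)}  (22 atoms)
F2 = F1 ∪ {inpos(f), linked(b,e), linked(c,e), linked(c,f), linked(d,e), linked(e,b), linked(e,c), linked(e,d), linked(e,f), linked(f,c), linked(f,e)}  (33 atoms)
goal ⊆ F2  ⇒  h_max = 2

2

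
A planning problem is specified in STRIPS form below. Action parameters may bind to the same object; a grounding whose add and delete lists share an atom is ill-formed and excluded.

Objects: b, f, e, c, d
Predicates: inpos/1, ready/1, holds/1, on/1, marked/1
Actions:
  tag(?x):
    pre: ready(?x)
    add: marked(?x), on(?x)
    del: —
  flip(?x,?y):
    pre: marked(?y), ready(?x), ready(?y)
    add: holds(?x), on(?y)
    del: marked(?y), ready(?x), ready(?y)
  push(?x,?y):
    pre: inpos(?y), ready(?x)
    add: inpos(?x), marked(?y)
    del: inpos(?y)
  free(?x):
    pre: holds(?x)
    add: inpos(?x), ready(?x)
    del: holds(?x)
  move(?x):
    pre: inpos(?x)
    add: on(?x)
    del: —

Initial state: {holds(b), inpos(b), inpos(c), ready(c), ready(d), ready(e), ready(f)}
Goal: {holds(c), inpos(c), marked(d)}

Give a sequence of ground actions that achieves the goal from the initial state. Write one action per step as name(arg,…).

tag(f); tag(d); flip(c,f)

1. tag(f)  →  {holds(b), inpos(b), inpos(c), marked(f), on(f), ready(c), ready(d), ready(e), ready(f)}
2. tag(d)  →  {holds(b), inpos(b), inpos(c), marked(d), marked(f), on(d), on(f), ready(c), ready(d), ready(e), ready(f)}
3. flip(c,f)  →  {holds(b), holds(c), inpos(b), inpos(c), marked(d), on(d), on(f), ready(d), ready(e)}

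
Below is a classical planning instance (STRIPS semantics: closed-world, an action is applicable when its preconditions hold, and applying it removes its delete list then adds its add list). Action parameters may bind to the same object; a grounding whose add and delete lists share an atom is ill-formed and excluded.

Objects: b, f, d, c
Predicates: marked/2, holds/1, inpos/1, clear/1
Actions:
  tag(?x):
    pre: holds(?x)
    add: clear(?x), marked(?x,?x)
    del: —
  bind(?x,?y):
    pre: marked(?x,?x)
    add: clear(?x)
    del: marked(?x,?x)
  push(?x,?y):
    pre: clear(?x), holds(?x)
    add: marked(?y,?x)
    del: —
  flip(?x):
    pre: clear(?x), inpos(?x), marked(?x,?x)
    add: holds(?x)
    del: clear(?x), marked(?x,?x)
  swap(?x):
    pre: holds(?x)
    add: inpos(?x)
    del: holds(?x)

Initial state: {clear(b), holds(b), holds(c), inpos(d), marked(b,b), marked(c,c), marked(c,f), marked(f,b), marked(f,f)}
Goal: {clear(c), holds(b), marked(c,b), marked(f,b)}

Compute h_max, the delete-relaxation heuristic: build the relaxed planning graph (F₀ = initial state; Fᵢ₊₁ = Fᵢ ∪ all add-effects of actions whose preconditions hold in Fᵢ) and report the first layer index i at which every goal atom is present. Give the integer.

F0 = init (9 atoms)
F1 = F0 ∪ {clear(c), clear(f), inpos(b), inpos(c), marked(c,b), marked(d,b)}  (15 atoms)
goal ⊆ F1  ⇒  h_max = 1

1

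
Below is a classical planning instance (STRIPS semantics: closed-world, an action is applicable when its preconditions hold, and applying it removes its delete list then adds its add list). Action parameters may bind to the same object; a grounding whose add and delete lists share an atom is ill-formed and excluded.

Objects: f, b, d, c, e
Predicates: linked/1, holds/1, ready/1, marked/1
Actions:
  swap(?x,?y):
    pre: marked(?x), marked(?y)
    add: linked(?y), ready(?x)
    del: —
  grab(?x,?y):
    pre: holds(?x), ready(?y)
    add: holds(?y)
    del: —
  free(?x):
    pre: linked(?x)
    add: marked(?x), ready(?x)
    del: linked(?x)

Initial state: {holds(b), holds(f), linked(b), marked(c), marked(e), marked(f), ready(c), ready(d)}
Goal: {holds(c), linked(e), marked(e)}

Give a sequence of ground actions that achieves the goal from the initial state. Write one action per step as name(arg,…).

swap(f,e); grab(f,c)

1. swap(f,e)  →  {holds(b), holds(f), linked(b), linked(e), marked(c), marked(e), marked(f), ready(c), ready(d), ready(f)}
2. grab(f,c)  →  {holds(b), holds(c), holds(f), linked(b), linked(e), marked(c), marked(e), marked(f), ready(c), ready(d), ready(f)}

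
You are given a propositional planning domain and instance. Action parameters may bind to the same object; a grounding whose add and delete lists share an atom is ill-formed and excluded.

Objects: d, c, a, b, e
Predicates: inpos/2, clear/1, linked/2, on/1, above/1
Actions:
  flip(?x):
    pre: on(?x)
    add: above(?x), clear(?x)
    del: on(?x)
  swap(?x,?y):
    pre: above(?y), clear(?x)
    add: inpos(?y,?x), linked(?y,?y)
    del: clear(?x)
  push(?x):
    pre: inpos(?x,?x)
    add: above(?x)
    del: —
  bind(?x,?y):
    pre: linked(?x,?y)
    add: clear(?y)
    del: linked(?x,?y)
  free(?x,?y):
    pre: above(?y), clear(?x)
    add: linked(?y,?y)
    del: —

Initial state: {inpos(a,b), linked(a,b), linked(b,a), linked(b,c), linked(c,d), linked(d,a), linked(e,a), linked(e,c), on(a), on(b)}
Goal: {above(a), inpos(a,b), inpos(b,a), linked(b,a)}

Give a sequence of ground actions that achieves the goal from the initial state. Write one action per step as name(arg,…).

flip(a); flip(b); swap(a,b)

1. flip(a)  →  {above(a), clear(a), inpos(a,b), linked(a,b), linked(b,a), linked(b,c), linked(c,d), linked(d,a), linked(e,a), linked(e,c), on(b)}
2. flip(b)  →  {above(a), above(b), clear(a), clear(b), inpos(a,b), linked(a,b), linked(b,a), linked(b,c), linked(c,d), linked(d,a), linked(e,a), linked(e,c)}
3. swap(a,b)  →  {above(a), above(b), clear(b), inpos(a,b), inpos(b,a), linked(a,b), linked(b,a), linked(b,b), linked(b,c), linked(c,d), linked(d,a), linked(e,a), linked(e,c)}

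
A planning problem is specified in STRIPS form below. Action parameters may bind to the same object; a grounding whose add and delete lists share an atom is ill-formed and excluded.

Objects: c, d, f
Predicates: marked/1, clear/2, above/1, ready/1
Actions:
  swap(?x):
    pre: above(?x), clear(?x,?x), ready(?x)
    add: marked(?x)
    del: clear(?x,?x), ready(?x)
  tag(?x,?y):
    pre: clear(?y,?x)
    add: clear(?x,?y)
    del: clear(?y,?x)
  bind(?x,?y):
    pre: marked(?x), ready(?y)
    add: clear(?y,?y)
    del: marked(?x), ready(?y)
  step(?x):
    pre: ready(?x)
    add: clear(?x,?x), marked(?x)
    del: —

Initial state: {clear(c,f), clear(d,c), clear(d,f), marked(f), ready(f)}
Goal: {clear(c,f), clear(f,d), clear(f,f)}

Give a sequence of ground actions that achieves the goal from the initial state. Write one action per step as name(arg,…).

1. tag(f,d)  →  {clear(c,f), clear(d,c), clear(f,d), marked(f), ready(f)}
2. bind(f,f)  →  {clear(c,f), clear(d,c), clear(f,d), clear(f,f)}

tag(f,d); bind(f,f)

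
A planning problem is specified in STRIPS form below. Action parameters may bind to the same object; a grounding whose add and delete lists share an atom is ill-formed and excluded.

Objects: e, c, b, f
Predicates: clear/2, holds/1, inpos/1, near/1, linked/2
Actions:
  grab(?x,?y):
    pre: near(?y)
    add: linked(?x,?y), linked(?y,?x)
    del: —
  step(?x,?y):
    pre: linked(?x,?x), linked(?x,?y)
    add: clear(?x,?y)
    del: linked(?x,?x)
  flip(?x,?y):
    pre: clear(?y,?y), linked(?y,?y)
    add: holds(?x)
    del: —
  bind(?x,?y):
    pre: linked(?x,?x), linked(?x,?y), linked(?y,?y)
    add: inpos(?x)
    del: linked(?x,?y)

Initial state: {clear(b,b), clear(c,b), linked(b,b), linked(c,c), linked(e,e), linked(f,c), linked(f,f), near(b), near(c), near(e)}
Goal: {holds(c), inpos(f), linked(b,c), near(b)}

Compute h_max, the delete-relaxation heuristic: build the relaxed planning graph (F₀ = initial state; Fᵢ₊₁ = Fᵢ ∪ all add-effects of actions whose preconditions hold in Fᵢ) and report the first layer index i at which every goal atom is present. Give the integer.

F0 = init (10 atoms)
F1 = F0 ∪ {clear(c,c), clear(e,e), clear(f,c), clear(f,f), holds(b), holds(c), holds(e), holds(f), inpos(b), inpos(c), inpos(e), inpos(f), linked(b,c), linked(b,e), linked(b,f), linked(c,b), linked(c,e), linked(c,f), linked(e,b), linked(e,c), linked(e,f), linked(f,b), linked(f,e)}  (33 atoms)
goal ⊆ F1  ⇒  h_max = 1

1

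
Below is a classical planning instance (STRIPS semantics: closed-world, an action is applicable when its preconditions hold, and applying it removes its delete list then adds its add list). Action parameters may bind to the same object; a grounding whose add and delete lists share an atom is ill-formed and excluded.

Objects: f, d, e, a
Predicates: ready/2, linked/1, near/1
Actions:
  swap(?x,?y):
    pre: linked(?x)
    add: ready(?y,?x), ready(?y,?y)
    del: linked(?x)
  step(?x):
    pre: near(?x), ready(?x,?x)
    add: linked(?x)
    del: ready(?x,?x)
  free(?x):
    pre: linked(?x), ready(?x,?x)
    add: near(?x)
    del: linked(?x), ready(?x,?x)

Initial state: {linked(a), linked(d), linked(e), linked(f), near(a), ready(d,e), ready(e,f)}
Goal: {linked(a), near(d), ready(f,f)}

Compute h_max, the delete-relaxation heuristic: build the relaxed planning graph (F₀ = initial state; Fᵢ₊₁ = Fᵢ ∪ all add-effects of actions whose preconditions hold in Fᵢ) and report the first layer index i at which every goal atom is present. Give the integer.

2

F0 = init (7 atoms)
F1 = F0 ∪ {ready(a,a), ready(a,d), ready(a,e), ready(a,f), ready(d,a), ready(d,d), ready(d,f), ready(e,a), ready(e,d), ready(e,e), ready(f,a), ready(f,d), ready(f,e), ready(f,f)}  (21 atoms)
F2 = F1 ∪ {near(d), near(e), near(f)}  (24 atoms)
goal ⊆ F2  ⇒  h_max = 2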